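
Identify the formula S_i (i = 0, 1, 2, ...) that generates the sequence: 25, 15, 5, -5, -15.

Check differences: 15 - 25 = -10
5 - 15 = -10
Common difference d = -10.
First term a = 25.
Formula: S_i = 25 - 10*i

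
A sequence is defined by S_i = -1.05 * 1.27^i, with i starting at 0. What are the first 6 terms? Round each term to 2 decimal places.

This is a geometric sequence.
i=0: S_0 = -1.05 * 1.27^0 = -1.05
i=1: S_1 = -1.05 * 1.27^1 ≈ -1.33
i=2: S_2 = -1.05 * 1.27^2 ≈ -1.69
i=3: S_3 = -1.05 * 1.27^3 ≈ -2.15
i=4: S_4 = -1.05 * 1.27^4 ≈ -2.73
i=5: S_5 = -1.05 * 1.27^5 ≈ -3.47
The first 6 terms are: [-1.05, -1.33, -1.69, -2.15, -2.73, -3.47]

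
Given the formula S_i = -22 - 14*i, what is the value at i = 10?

S_10 = -22 + -14*10 = -22 + -140 = -162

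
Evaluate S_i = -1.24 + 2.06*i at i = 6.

S_6 = -1.24 + 2.06*6 = -1.24 + 12.36 = 11.12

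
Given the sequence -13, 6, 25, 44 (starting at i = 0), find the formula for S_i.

Check differences: 6 - -13 = 19
25 - 6 = 19
Common difference d = 19.
First term a = -13.
Formula: S_i = -13 + 19*i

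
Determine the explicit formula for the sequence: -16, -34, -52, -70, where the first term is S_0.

Check differences: -34 - -16 = -18
-52 - -34 = -18
Common difference d = -18.
First term a = -16.
Formula: S_i = -16 - 18*i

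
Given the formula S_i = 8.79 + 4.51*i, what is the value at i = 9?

S_9 = 8.79 + 4.51*9 = 8.79 + 40.59 = 49.38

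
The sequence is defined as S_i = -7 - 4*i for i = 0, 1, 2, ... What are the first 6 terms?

This is an arithmetic sequence.
i=0: S_0 = -7 + -4*0 = -7
i=1: S_1 = -7 + -4*1 = -11
i=2: S_2 = -7 + -4*2 = -15
i=3: S_3 = -7 + -4*3 = -19
i=4: S_4 = -7 + -4*4 = -23
i=5: S_5 = -7 + -4*5 = -27
The first 6 terms are: [-7, -11, -15, -19, -23, -27]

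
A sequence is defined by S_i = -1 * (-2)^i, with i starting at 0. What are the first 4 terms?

This is a geometric sequence.
i=0: S_0 = -1 * (-2)^0 = -1
i=1: S_1 = -1 * (-2)^1 = 2
i=2: S_2 = -1 * (-2)^2 = -4
i=3: S_3 = -1 * (-2)^3 = 8
The first 4 terms are: [-1, 2, -4, 8]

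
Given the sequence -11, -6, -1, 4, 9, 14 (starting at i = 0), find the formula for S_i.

Check differences: -6 - -11 = 5
-1 - -6 = 5
Common difference d = 5.
First term a = -11.
Formula: S_i = -11 + 5*i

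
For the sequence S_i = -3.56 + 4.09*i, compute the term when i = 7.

S_7 = -3.56 + 4.09*7 = -3.56 + 28.63 = 25.07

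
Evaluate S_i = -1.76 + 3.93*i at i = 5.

S_5 = -1.76 + 3.93*5 = -1.76 + 19.65 = 17.89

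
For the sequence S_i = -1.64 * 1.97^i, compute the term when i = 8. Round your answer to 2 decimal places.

S_8 = -1.64 * 1.97^8 ≈ -1.64 * 226.8453 ≈ -372.03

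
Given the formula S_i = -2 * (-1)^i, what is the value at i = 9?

S_9 = -2 * (-1)^9 = -2 * -1 = 2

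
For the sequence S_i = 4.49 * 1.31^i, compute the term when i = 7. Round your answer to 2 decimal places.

S_7 = 4.49 * 1.31^7 ≈ 4.49 * 6.6206 ≈ 29.73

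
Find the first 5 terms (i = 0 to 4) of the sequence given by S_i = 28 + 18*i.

This is an arithmetic sequence.
i=0: S_0 = 28 + 18*0 = 28
i=1: S_1 = 28 + 18*1 = 46
i=2: S_2 = 28 + 18*2 = 64
i=3: S_3 = 28 + 18*3 = 82
i=4: S_4 = 28 + 18*4 = 100
The first 5 terms are: [28, 46, 64, 82, 100]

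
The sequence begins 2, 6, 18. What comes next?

Ratios: 6 / 2 = 3.0
This is a geometric sequence with common ratio r = 3.
Next term = 18 * 3 = 54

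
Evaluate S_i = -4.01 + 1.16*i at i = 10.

S_10 = -4.01 + 1.16*10 = -4.01 + 11.6 = 7.59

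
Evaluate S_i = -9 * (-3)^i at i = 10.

S_10 = -9 * (-3)^10 = -9 * 59049 = -531441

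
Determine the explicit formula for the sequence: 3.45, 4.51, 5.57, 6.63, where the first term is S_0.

Check differences: 4.51 - 3.45 = 1.06
5.57 - 4.51 = 1.06
Common difference d = 1.06.
First term a = 3.45.
Formula: S_i = 3.45 + 1.06*i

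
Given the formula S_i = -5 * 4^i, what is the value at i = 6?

S_6 = -5 * 4^6 = -5 * 4096 = -20480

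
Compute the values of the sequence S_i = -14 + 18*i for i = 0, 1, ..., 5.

This is an arithmetic sequence.
i=0: S_0 = -14 + 18*0 = -14
i=1: S_1 = -14 + 18*1 = 4
i=2: S_2 = -14 + 18*2 = 22
i=3: S_3 = -14 + 18*3 = 40
i=4: S_4 = -14 + 18*4 = 58
i=5: S_5 = -14 + 18*5 = 76
The first 6 terms are: [-14, 4, 22, 40, 58, 76]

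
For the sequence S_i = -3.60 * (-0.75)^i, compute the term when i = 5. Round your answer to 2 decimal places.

S_5 = -3.6 * (-0.75)^5 ≈ -3.6 * -0.2373 ≈ 0.85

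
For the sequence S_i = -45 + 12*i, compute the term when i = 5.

S_5 = -45 + 12*5 = -45 + 60 = 15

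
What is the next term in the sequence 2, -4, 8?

Ratios: -4 / 2 = -2.0
This is a geometric sequence with common ratio r = -2.
Next term = 8 * -2 = -16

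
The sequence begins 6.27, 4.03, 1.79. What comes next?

Differences: 4.03 - 6.27 = -2.24
This is an arithmetic sequence with common difference d = -2.24.
Next term = 1.79 + -2.24 = -0.45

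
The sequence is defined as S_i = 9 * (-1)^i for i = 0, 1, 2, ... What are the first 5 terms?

This is a geometric sequence.
i=0: S_0 = 9 * (-1)^0 = 9
i=1: S_1 = 9 * (-1)^1 = -9
i=2: S_2 = 9 * (-1)^2 = 9
i=3: S_3 = 9 * (-1)^3 = -9
i=4: S_4 = 9 * (-1)^4 = 9
The first 5 terms are: [9, -9, 9, -9, 9]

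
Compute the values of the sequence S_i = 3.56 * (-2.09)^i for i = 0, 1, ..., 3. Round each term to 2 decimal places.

This is a geometric sequence.
i=0: S_0 = 3.56 * (-2.09)^0 = 3.56
i=1: S_1 = 3.56 * (-2.09)^1 ≈ -7.44
i=2: S_2 = 3.56 * (-2.09)^2 ≈ 15.55
i=3: S_3 = 3.56 * (-2.09)^3 ≈ -32.5
The first 4 terms are: [3.56, -7.44, 15.55, -32.5]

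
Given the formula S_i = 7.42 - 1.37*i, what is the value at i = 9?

S_9 = 7.42 + -1.37*9 = 7.42 + -12.33 = -4.91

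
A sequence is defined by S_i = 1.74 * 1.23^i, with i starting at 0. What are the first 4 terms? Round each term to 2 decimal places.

This is a geometric sequence.
i=0: S_0 = 1.74 * 1.23^0 = 1.74
i=1: S_1 = 1.74 * 1.23^1 ≈ 2.14
i=2: S_2 = 1.74 * 1.23^2 ≈ 2.63
i=3: S_3 = 1.74 * 1.23^3 ≈ 3.24
The first 4 terms are: [1.74, 2.14, 2.63, 3.24]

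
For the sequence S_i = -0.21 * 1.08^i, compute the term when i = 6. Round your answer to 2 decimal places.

S_6 = -0.21 * 1.08^6 ≈ -0.21 * 1.5869 ≈ -0.33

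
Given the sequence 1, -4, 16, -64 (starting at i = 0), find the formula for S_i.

Check ratios: -4 / 1 = -4.0
Common ratio r = -4.
First term a = 1.
Formula: S_i = 1 * (-4)^i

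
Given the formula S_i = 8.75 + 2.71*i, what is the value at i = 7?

S_7 = 8.75 + 2.71*7 = 8.75 + 18.97 = 27.72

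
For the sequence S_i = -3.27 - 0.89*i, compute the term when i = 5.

S_5 = -3.27 + -0.89*5 = -3.27 + -4.45 = -7.72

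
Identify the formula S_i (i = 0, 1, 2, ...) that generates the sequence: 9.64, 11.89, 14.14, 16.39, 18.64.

Check differences: 11.89 - 9.64 = 2.25
14.14 - 11.89 = 2.25
Common difference d = 2.25.
First term a = 9.64.
Formula: S_i = 9.64 + 2.25*i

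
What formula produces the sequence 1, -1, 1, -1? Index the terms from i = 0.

Check ratios: -1 / 1 = -1.0
Common ratio r = -1.
First term a = 1.
Formula: S_i = 1 * (-1)^i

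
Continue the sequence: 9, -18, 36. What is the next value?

Ratios: -18 / 9 = -2.0
This is a geometric sequence with common ratio r = -2.
Next term = 36 * -2 = -72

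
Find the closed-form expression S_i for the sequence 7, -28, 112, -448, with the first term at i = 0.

Check ratios: -28 / 7 = -4.0
Common ratio r = -4.
First term a = 7.
Formula: S_i = 7 * (-4)^i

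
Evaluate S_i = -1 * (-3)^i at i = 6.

S_6 = -1 * (-3)^6 = -1 * 729 = -729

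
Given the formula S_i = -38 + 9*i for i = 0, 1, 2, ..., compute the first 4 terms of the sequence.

This is an arithmetic sequence.
i=0: S_0 = -38 + 9*0 = -38
i=1: S_1 = -38 + 9*1 = -29
i=2: S_2 = -38 + 9*2 = -20
i=3: S_3 = -38 + 9*3 = -11
The first 4 terms are: [-38, -29, -20, -11]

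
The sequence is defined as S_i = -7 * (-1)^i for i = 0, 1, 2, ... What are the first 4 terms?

This is a geometric sequence.
i=0: S_0 = -7 * (-1)^0 = -7
i=1: S_1 = -7 * (-1)^1 = 7
i=2: S_2 = -7 * (-1)^2 = -7
i=3: S_3 = -7 * (-1)^3 = 7
The first 4 terms are: [-7, 7, -7, 7]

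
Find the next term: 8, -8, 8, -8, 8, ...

Ratios: -8 / 8 = -1.0
This is a geometric sequence with common ratio r = -1.
Next term = 8 * -1 = -8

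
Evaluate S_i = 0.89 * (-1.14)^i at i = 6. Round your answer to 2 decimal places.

S_6 = 0.89 * (-1.14)^6 ≈ 0.89 * 2.195 ≈ 1.95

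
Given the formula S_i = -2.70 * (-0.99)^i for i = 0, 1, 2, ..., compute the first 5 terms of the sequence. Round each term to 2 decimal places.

This is a geometric sequence.
i=0: S_0 = -2.7 * (-0.99)^0 = -2.7
i=1: S_1 = -2.7 * (-0.99)^1 ≈ 2.67
i=2: S_2 = -2.7 * (-0.99)^2 ≈ -2.65
i=3: S_3 = -2.7 * (-0.99)^3 ≈ 2.62
i=4: S_4 = -2.7 * (-0.99)^4 ≈ -2.59
The first 5 terms are: [-2.7, 2.67, -2.65, 2.62, -2.59]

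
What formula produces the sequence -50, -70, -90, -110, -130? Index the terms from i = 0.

Check differences: -70 - -50 = -20
-90 - -70 = -20
Common difference d = -20.
First term a = -50.
Formula: S_i = -50 - 20*i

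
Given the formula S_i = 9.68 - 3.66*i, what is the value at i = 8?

S_8 = 9.68 + -3.66*8 = 9.68 + -29.28 = -19.6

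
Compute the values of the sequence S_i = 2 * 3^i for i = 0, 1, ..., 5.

This is a geometric sequence.
i=0: S_0 = 2 * 3^0 = 2
i=1: S_1 = 2 * 3^1 = 6
i=2: S_2 = 2 * 3^2 = 18
i=3: S_3 = 2 * 3^3 = 54
i=4: S_4 = 2 * 3^4 = 162
i=5: S_5 = 2 * 3^5 = 486
The first 6 terms are: [2, 6, 18, 54, 162, 486]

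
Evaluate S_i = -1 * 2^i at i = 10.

S_10 = -1 * 2^10 = -1 * 1024 = -1024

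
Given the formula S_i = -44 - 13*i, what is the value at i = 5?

S_5 = -44 + -13*5 = -44 + -65 = -109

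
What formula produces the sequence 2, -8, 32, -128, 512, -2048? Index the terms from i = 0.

Check ratios: -8 / 2 = -4.0
Common ratio r = -4.
First term a = 2.
Formula: S_i = 2 * (-4)^i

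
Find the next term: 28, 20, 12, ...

Differences: 20 - 28 = -8
This is an arithmetic sequence with common difference d = -8.
Next term = 12 + -8 = 4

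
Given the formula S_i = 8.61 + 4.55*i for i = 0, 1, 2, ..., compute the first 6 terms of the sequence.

This is an arithmetic sequence.
i=0: S_0 = 8.61 + 4.55*0 = 8.61
i=1: S_1 = 8.61 + 4.55*1 = 13.16
i=2: S_2 = 8.61 + 4.55*2 = 17.71
i=3: S_3 = 8.61 + 4.55*3 = 22.26
i=4: S_4 = 8.61 + 4.55*4 = 26.81
i=5: S_5 = 8.61 + 4.55*5 = 31.36
The first 6 terms are: [8.61, 13.16, 17.71, 22.26, 26.81, 31.36]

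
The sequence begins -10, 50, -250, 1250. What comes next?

Ratios: 50 / -10 = -5.0
This is a geometric sequence with common ratio r = -5.
Next term = 1250 * -5 = -6250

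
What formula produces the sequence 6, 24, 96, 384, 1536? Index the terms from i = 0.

Check ratios: 24 / 6 = 4.0
Common ratio r = 4.
First term a = 6.
Formula: S_i = 6 * 4^i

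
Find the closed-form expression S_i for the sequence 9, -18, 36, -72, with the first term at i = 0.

Check ratios: -18 / 9 = -2.0
Common ratio r = -2.
First term a = 9.
Formula: S_i = 9 * (-2)^i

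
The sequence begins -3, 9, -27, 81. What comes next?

Ratios: 9 / -3 = -3.0
This is a geometric sequence with common ratio r = -3.
Next term = 81 * -3 = -243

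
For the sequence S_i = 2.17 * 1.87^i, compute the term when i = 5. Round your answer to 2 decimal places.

S_5 = 2.17 * 1.87^5 ≈ 2.17 * 22.8669 ≈ 49.62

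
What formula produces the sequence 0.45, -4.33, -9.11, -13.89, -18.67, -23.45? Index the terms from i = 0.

Check differences: -4.33 - 0.45 = -4.78
-9.11 - -4.33 = -4.78
Common difference d = -4.78.
First term a = 0.45.
Formula: S_i = 0.45 - 4.78*i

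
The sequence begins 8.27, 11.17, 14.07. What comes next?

Differences: 11.17 - 8.27 = 2.9
This is an arithmetic sequence with common difference d = 2.9.
Next term = 14.07 + 2.9 = 16.97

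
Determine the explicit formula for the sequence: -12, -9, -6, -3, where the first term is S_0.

Check differences: -9 - -12 = 3
-6 - -9 = 3
Common difference d = 3.
First term a = -12.
Formula: S_i = -12 + 3*i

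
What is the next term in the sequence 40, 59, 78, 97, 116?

Differences: 59 - 40 = 19
This is an arithmetic sequence with common difference d = 19.
Next term = 116 + 19 = 135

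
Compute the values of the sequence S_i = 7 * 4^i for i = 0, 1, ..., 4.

This is a geometric sequence.
i=0: S_0 = 7 * 4^0 = 7
i=1: S_1 = 7 * 4^1 = 28
i=2: S_2 = 7 * 4^2 = 112
i=3: S_3 = 7 * 4^3 = 448
i=4: S_4 = 7 * 4^4 = 1792
The first 5 terms are: [7, 28, 112, 448, 1792]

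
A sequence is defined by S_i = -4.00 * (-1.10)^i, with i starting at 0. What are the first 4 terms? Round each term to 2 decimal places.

This is a geometric sequence.
i=0: S_0 = -4.0 * (-1.1)^0 = -4.0
i=1: S_1 = -4.0 * (-1.1)^1 = 4.4
i=2: S_2 = -4.0 * (-1.1)^2 = -4.84
i=3: S_3 = -4.0 * (-1.1)^3 ≈ 5.32
The first 4 terms are: [-4.0, 4.4, -4.84, 5.32]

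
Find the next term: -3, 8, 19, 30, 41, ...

Differences: 8 - -3 = 11
This is an arithmetic sequence with common difference d = 11.
Next term = 41 + 11 = 52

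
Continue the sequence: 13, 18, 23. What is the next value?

Differences: 18 - 13 = 5
This is an arithmetic sequence with common difference d = 5.
Next term = 23 + 5 = 28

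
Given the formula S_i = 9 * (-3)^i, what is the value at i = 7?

S_7 = 9 * (-3)^7 = 9 * -2187 = -19683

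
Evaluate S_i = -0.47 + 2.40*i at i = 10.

S_10 = -0.47 + 2.4*10 = -0.47 + 24.0 = 23.53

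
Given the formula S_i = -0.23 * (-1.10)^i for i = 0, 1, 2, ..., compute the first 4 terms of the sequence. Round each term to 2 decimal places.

This is a geometric sequence.
i=0: S_0 = -0.23 * (-1.1)^0 = -0.23
i=1: S_1 = -0.23 * (-1.1)^1 ≈ 0.25
i=2: S_2 = -0.23 * (-1.1)^2 ≈ -0.28
i=3: S_3 = -0.23 * (-1.1)^3 ≈ 0.31
The first 4 terms are: [-0.23, 0.25, -0.28, 0.31]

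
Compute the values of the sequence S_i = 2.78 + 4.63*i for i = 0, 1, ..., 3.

This is an arithmetic sequence.
i=0: S_0 = 2.78 + 4.63*0 = 2.78
i=1: S_1 = 2.78 + 4.63*1 = 7.41
i=2: S_2 = 2.78 + 4.63*2 = 12.04
i=3: S_3 = 2.78 + 4.63*3 = 16.67
The first 4 terms are: [2.78, 7.41, 12.04, 16.67]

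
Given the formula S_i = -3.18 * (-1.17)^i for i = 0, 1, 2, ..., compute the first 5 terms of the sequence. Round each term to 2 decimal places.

This is a geometric sequence.
i=0: S_0 = -3.18 * (-1.17)^0 = -3.18
i=1: S_1 = -3.18 * (-1.17)^1 ≈ 3.72
i=2: S_2 = -3.18 * (-1.17)^2 ≈ -4.35
i=3: S_3 = -3.18 * (-1.17)^3 ≈ 5.09
i=4: S_4 = -3.18 * (-1.17)^4 ≈ -5.96
The first 5 terms are: [-3.18, 3.72, -4.35, 5.09, -5.96]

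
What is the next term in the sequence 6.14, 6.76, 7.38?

Differences: 6.76 - 6.14 = 0.62
This is an arithmetic sequence with common difference d = 0.62.
Next term = 7.38 + 0.62 = 8.0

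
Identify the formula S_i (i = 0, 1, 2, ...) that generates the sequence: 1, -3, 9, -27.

Check ratios: -3 / 1 = -3.0
Common ratio r = -3.
First term a = 1.
Formula: S_i = 1 * (-3)^i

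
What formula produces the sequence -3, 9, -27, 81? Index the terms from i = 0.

Check ratios: 9 / -3 = -3.0
Common ratio r = -3.
First term a = -3.
Formula: S_i = -3 * (-3)^i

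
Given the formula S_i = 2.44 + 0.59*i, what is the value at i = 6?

S_6 = 2.44 + 0.59*6 = 2.44 + 3.54 = 5.98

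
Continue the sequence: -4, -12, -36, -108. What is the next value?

Ratios: -12 / -4 = 3.0
This is a geometric sequence with common ratio r = 3.
Next term = -108 * 3 = -324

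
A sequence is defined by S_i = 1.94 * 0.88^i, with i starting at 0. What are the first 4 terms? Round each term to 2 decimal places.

This is a geometric sequence.
i=0: S_0 = 1.94 * 0.88^0 = 1.94
i=1: S_1 = 1.94 * 0.88^1 ≈ 1.71
i=2: S_2 = 1.94 * 0.88^2 ≈ 1.5
i=3: S_3 = 1.94 * 0.88^3 ≈ 1.32
The first 4 terms are: [1.94, 1.71, 1.5, 1.32]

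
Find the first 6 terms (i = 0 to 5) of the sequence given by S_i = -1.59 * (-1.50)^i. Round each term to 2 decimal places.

This is a geometric sequence.
i=0: S_0 = -1.59 * (-1.5)^0 = -1.59
i=1: S_1 = -1.59 * (-1.5)^1 ≈ 2.39
i=2: S_2 = -1.59 * (-1.5)^2 ≈ -3.58
i=3: S_3 = -1.59 * (-1.5)^3 ≈ 5.37
i=4: S_4 = -1.59 * (-1.5)^4 ≈ -8.05
i=5: S_5 = -1.59 * (-1.5)^5 ≈ 12.07
The first 6 terms are: [-1.59, 2.39, -3.58, 5.37, -8.05, 12.07]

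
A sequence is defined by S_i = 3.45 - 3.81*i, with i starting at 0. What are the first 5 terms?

This is an arithmetic sequence.
i=0: S_0 = 3.45 + -3.81*0 = 3.45
i=1: S_1 = 3.45 + -3.81*1 = -0.36
i=2: S_2 = 3.45 + -3.81*2 = -4.17
i=3: S_3 = 3.45 + -3.81*3 = -7.98
i=4: S_4 = 3.45 + -3.81*4 = -11.79
The first 5 terms are: [3.45, -0.36, -4.17, -7.98, -11.79]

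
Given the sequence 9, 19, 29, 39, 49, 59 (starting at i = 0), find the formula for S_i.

Check differences: 19 - 9 = 10
29 - 19 = 10
Common difference d = 10.
First term a = 9.
Formula: S_i = 9 + 10*i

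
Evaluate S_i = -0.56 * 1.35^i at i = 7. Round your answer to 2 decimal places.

S_7 = -0.56 * 1.35^7 ≈ -0.56 * 8.1722 ≈ -4.58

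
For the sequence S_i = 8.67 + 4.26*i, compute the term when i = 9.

S_9 = 8.67 + 4.26*9 = 8.67 + 38.34 = 47.01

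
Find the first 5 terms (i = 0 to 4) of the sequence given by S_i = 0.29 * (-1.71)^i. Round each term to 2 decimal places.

This is a geometric sequence.
i=0: S_0 = 0.29 * (-1.71)^0 = 0.29
i=1: S_1 = 0.29 * (-1.71)^1 ≈ -0.5
i=2: S_2 = 0.29 * (-1.71)^2 ≈ 0.85
i=3: S_3 = 0.29 * (-1.71)^3 ≈ -1.45
i=4: S_4 = 0.29 * (-1.71)^4 ≈ 2.48
The first 5 terms are: [0.29, -0.5, 0.85, -1.45, 2.48]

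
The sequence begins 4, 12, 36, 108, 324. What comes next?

Ratios: 12 / 4 = 3.0
This is a geometric sequence with common ratio r = 3.
Next term = 324 * 3 = 972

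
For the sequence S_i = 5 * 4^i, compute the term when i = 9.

S_9 = 5 * 4^9 = 5 * 262144 = 1310720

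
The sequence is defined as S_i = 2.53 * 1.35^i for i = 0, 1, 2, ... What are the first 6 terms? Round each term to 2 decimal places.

This is a geometric sequence.
i=0: S_0 = 2.53 * 1.35^0 = 2.53
i=1: S_1 = 2.53 * 1.35^1 ≈ 3.42
i=2: S_2 = 2.53 * 1.35^2 ≈ 4.61
i=3: S_3 = 2.53 * 1.35^3 ≈ 6.22
i=4: S_4 = 2.53 * 1.35^4 ≈ 8.4
i=5: S_5 = 2.53 * 1.35^5 ≈ 11.34
The first 6 terms are: [2.53, 3.42, 4.61, 6.22, 8.4, 11.34]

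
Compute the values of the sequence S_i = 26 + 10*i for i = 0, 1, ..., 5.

This is an arithmetic sequence.
i=0: S_0 = 26 + 10*0 = 26
i=1: S_1 = 26 + 10*1 = 36
i=2: S_2 = 26 + 10*2 = 46
i=3: S_3 = 26 + 10*3 = 56
i=4: S_4 = 26 + 10*4 = 66
i=5: S_5 = 26 + 10*5 = 76
The first 6 terms are: [26, 36, 46, 56, 66, 76]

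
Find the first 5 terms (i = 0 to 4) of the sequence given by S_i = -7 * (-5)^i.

This is a geometric sequence.
i=0: S_0 = -7 * (-5)^0 = -7
i=1: S_1 = -7 * (-5)^1 = 35
i=2: S_2 = -7 * (-5)^2 = -175
i=3: S_3 = -7 * (-5)^3 = 875
i=4: S_4 = -7 * (-5)^4 = -4375
The first 5 terms are: [-7, 35, -175, 875, -4375]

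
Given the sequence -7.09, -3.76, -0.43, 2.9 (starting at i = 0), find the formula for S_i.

Check differences: -3.76 - -7.09 = 3.33
-0.43 - -3.76 = 3.33
Common difference d = 3.33.
First term a = -7.09.
Formula: S_i = -7.09 + 3.33*i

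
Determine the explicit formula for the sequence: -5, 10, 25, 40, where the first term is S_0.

Check differences: 10 - -5 = 15
25 - 10 = 15
Common difference d = 15.
First term a = -5.
Formula: S_i = -5 + 15*i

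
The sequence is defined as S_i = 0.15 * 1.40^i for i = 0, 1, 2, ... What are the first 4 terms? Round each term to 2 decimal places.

This is a geometric sequence.
i=0: S_0 = 0.15 * 1.4^0 = 0.15
i=1: S_1 = 0.15 * 1.4^1 = 0.21
i=2: S_2 = 0.15 * 1.4^2 ≈ 0.29
i=3: S_3 = 0.15 * 1.4^3 ≈ 0.41
The first 4 terms are: [0.15, 0.21, 0.29, 0.41]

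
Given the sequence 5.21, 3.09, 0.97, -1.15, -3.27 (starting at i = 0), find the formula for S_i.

Check differences: 3.09 - 5.21 = -2.12
0.97 - 3.09 = -2.12
Common difference d = -2.12.
First term a = 5.21.
Formula: S_i = 5.21 - 2.12*i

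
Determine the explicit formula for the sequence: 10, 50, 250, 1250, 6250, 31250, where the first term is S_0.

Check ratios: 50 / 10 = 5.0
Common ratio r = 5.
First term a = 10.
Formula: S_i = 10 * 5^i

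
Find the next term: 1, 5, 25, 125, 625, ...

Ratios: 5 / 1 = 5.0
This is a geometric sequence with common ratio r = 5.
Next term = 625 * 5 = 3125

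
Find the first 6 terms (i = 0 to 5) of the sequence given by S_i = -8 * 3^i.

This is a geometric sequence.
i=0: S_0 = -8 * 3^0 = -8
i=1: S_1 = -8 * 3^1 = -24
i=2: S_2 = -8 * 3^2 = -72
i=3: S_3 = -8 * 3^3 = -216
i=4: S_4 = -8 * 3^4 = -648
i=5: S_5 = -8 * 3^5 = -1944
The first 6 terms are: [-8, -24, -72, -216, -648, -1944]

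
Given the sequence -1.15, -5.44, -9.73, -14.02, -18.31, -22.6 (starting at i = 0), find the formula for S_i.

Check differences: -5.44 - -1.15 = -4.29
-9.73 - -5.44 = -4.29
Common difference d = -4.29.
First term a = -1.15.
Formula: S_i = -1.15 - 4.29*i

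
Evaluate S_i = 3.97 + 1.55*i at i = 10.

S_10 = 3.97 + 1.55*10 = 3.97 + 15.5 = 19.47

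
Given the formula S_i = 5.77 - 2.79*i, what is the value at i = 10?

S_10 = 5.77 + -2.79*10 = 5.77 + -27.9 = -22.13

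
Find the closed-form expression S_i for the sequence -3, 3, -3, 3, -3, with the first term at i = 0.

Check ratios: 3 / -3 = -1.0
Common ratio r = -1.
First term a = -3.
Formula: S_i = -3 * (-1)^i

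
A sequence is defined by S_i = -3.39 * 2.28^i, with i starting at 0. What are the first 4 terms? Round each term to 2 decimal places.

This is a geometric sequence.
i=0: S_0 = -3.39 * 2.28^0 = -3.39
i=1: S_1 = -3.39 * 2.28^1 ≈ -7.73
i=2: S_2 = -3.39 * 2.28^2 ≈ -17.62
i=3: S_3 = -3.39 * 2.28^3 ≈ -40.18
The first 4 terms are: [-3.39, -7.73, -17.62, -40.18]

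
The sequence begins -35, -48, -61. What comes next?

Differences: -48 - -35 = -13
This is an arithmetic sequence with common difference d = -13.
Next term = -61 + -13 = -74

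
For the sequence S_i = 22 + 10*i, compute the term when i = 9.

S_9 = 22 + 10*9 = 22 + 90 = 112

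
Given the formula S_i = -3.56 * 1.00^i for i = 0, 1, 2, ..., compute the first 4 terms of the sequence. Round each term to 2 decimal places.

This is a geometric sequence.
i=0: S_0 = -3.56 * 1.0^0 = -3.56
i=1: S_1 = -3.56 * 1.0^1 = -3.56
i=2: S_2 = -3.56 * 1.0^2 = -3.56
i=3: S_3 = -3.56 * 1.0^3 = -3.56
The first 4 terms are: [-3.56, -3.56, -3.56, -3.56]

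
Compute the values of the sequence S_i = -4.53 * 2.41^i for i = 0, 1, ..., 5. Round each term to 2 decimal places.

This is a geometric sequence.
i=0: S_0 = -4.53 * 2.41^0 = -4.53
i=1: S_1 = -4.53 * 2.41^1 ≈ -10.92
i=2: S_2 = -4.53 * 2.41^2 ≈ -26.31
i=3: S_3 = -4.53 * 2.41^3 ≈ -63.41
i=4: S_4 = -4.53 * 2.41^4 ≈ -152.82
i=5: S_5 = -4.53 * 2.41^5 ≈ -368.28
The first 6 terms are: [-4.53, -10.92, -26.31, -63.41, -152.82, -368.28]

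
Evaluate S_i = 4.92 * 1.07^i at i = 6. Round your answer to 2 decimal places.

S_6 = 4.92 * 1.07^6 ≈ 4.92 * 1.5007 ≈ 7.38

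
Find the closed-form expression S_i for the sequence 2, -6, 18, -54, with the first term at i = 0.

Check ratios: -6 / 2 = -3.0
Common ratio r = -3.
First term a = 2.
Formula: S_i = 2 * (-3)^i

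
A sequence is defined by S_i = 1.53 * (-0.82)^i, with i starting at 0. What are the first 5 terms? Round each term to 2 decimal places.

This is a geometric sequence.
i=0: S_0 = 1.53 * (-0.82)^0 = 1.53
i=1: S_1 = 1.53 * (-0.82)^1 ≈ -1.25
i=2: S_2 = 1.53 * (-0.82)^2 ≈ 1.03
i=3: S_3 = 1.53 * (-0.82)^3 ≈ -0.84
i=4: S_4 = 1.53 * (-0.82)^4 ≈ 0.69
The first 5 terms are: [1.53, -1.25, 1.03, -0.84, 0.69]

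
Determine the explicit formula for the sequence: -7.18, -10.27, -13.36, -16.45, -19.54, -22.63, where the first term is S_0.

Check differences: -10.27 - -7.18 = -3.09
-13.36 - -10.27 = -3.09
Common difference d = -3.09.
First term a = -7.18.
Formula: S_i = -7.18 - 3.09*i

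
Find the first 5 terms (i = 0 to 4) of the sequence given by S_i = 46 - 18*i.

This is an arithmetic sequence.
i=0: S_0 = 46 + -18*0 = 46
i=1: S_1 = 46 + -18*1 = 28
i=2: S_2 = 46 + -18*2 = 10
i=3: S_3 = 46 + -18*3 = -8
i=4: S_4 = 46 + -18*4 = -26
The first 5 terms are: [46, 28, 10, -8, -26]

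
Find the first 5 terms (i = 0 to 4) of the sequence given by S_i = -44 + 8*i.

This is an arithmetic sequence.
i=0: S_0 = -44 + 8*0 = -44
i=1: S_1 = -44 + 8*1 = -36
i=2: S_2 = -44 + 8*2 = -28
i=3: S_3 = -44 + 8*3 = -20
i=4: S_4 = -44 + 8*4 = -12
The first 5 terms are: [-44, -36, -28, -20, -12]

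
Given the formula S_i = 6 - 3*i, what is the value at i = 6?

S_6 = 6 + -3*6 = 6 + -18 = -12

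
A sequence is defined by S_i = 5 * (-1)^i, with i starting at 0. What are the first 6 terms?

This is a geometric sequence.
i=0: S_0 = 5 * (-1)^0 = 5
i=1: S_1 = 5 * (-1)^1 = -5
i=2: S_2 = 5 * (-1)^2 = 5
i=3: S_3 = 5 * (-1)^3 = -5
i=4: S_4 = 5 * (-1)^4 = 5
i=5: S_5 = 5 * (-1)^5 = -5
The first 6 terms are: [5, -5, 5, -5, 5, -5]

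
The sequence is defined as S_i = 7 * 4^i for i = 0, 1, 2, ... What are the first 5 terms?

This is a geometric sequence.
i=0: S_0 = 7 * 4^0 = 7
i=1: S_1 = 7 * 4^1 = 28
i=2: S_2 = 7 * 4^2 = 112
i=3: S_3 = 7 * 4^3 = 448
i=4: S_4 = 7 * 4^4 = 1792
The first 5 terms are: [7, 28, 112, 448, 1792]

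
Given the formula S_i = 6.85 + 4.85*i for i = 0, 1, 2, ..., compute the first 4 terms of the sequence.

This is an arithmetic sequence.
i=0: S_0 = 6.85 + 4.85*0 = 6.85
i=1: S_1 = 6.85 + 4.85*1 = 11.7
i=2: S_2 = 6.85 + 4.85*2 = 16.55
i=3: S_3 = 6.85 + 4.85*3 = 21.4
The first 4 terms are: [6.85, 11.7, 16.55, 21.4]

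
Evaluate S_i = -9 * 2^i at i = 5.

S_5 = -9 * 2^5 = -9 * 32 = -288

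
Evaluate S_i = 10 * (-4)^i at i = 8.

S_8 = 10 * (-4)^8 = 10 * 65536 = 655360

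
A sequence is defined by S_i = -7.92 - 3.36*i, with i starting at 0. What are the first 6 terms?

This is an arithmetic sequence.
i=0: S_0 = -7.92 + -3.36*0 = -7.92
i=1: S_1 = -7.92 + -3.36*1 = -11.28
i=2: S_2 = -7.92 + -3.36*2 = -14.64
i=3: S_3 = -7.92 + -3.36*3 = -18.0
i=4: S_4 = -7.92 + -3.36*4 = -21.36
i=5: S_5 = -7.92 + -3.36*5 = -24.72
The first 6 terms are: [-7.92, -11.28, -14.64, -18.0, -21.36, -24.72]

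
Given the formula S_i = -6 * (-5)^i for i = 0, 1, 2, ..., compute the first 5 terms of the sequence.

This is a geometric sequence.
i=0: S_0 = -6 * (-5)^0 = -6
i=1: S_1 = -6 * (-5)^1 = 30
i=2: S_2 = -6 * (-5)^2 = -150
i=3: S_3 = -6 * (-5)^3 = 750
i=4: S_4 = -6 * (-5)^4 = -3750
The first 5 terms are: [-6, 30, -150, 750, -3750]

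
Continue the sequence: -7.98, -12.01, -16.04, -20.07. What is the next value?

Differences: -12.01 - -7.98 = -4.03
This is an arithmetic sequence with common difference d = -4.03.
Next term = -20.07 + -4.03 = -24.1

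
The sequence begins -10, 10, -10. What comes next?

Ratios: 10 / -10 = -1.0
This is a geometric sequence with common ratio r = -1.
Next term = -10 * -1 = 10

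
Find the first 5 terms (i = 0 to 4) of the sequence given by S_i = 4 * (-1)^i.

This is a geometric sequence.
i=0: S_0 = 4 * (-1)^0 = 4
i=1: S_1 = 4 * (-1)^1 = -4
i=2: S_2 = 4 * (-1)^2 = 4
i=3: S_3 = 4 * (-1)^3 = -4
i=4: S_4 = 4 * (-1)^4 = 4
The first 5 terms are: [4, -4, 4, -4, 4]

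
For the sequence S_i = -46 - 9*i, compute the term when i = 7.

S_7 = -46 + -9*7 = -46 + -63 = -109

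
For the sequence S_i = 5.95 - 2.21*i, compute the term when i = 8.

S_8 = 5.95 + -2.21*8 = 5.95 + -17.68 = -11.73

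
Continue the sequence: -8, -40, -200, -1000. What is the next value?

Ratios: -40 / -8 = 5.0
This is a geometric sequence with common ratio r = 5.
Next term = -1000 * 5 = -5000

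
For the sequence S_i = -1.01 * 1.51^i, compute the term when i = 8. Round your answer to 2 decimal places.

S_8 = -1.01 * 1.51^8 ≈ -1.01 * 27.0281 ≈ -27.3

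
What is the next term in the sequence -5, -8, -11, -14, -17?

Differences: -8 - -5 = -3
This is an arithmetic sequence with common difference d = -3.
Next term = -17 + -3 = -20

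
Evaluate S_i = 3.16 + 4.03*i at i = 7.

S_7 = 3.16 + 4.03*7 = 3.16 + 28.21 = 31.37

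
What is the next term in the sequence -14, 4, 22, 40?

Differences: 4 - -14 = 18
This is an arithmetic sequence with common difference d = 18.
Next term = 40 + 18 = 58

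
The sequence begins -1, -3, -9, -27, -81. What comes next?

Ratios: -3 / -1 = 3.0
This is a geometric sequence with common ratio r = 3.
Next term = -81 * 3 = -243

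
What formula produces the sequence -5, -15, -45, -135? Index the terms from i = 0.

Check ratios: -15 / -5 = 3.0
Common ratio r = 3.
First term a = -5.
Formula: S_i = -5 * 3^i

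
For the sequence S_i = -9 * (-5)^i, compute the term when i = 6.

S_6 = -9 * (-5)^6 = -9 * 15625 = -140625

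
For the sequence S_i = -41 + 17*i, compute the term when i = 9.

S_9 = -41 + 17*9 = -41 + 153 = 112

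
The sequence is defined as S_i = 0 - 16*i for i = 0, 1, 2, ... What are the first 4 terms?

This is an arithmetic sequence.
i=0: S_0 = 0 + -16*0 = 0
i=1: S_1 = 0 + -16*1 = -16
i=2: S_2 = 0 + -16*2 = -32
i=3: S_3 = 0 + -16*3 = -48
The first 4 terms are: [0, -16, -32, -48]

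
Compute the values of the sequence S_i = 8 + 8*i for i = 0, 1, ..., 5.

This is an arithmetic sequence.
i=0: S_0 = 8 + 8*0 = 8
i=1: S_1 = 8 + 8*1 = 16
i=2: S_2 = 8 + 8*2 = 24
i=3: S_3 = 8 + 8*3 = 32
i=4: S_4 = 8 + 8*4 = 40
i=5: S_5 = 8 + 8*5 = 48
The first 6 terms are: [8, 16, 24, 32, 40, 48]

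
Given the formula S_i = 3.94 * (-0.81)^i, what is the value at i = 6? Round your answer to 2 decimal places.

S_6 = 3.94 * (-0.81)^6 ≈ 3.94 * 0.2824 ≈ 1.11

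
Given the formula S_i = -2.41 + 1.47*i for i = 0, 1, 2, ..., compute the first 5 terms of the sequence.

This is an arithmetic sequence.
i=0: S_0 = -2.41 + 1.47*0 = -2.41
i=1: S_1 = -2.41 + 1.47*1 = -0.94
i=2: S_2 = -2.41 + 1.47*2 = 0.53
i=3: S_3 = -2.41 + 1.47*3 = 2.0
i=4: S_4 = -2.41 + 1.47*4 = 3.47
The first 5 terms are: [-2.41, -0.94, 0.53, 2.0, 3.47]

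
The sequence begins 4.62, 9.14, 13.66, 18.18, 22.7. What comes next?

Differences: 9.14 - 4.62 = 4.52
This is an arithmetic sequence with common difference d = 4.52.
Next term = 22.7 + 4.52 = 27.22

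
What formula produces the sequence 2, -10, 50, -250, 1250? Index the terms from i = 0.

Check ratios: -10 / 2 = -5.0
Common ratio r = -5.
First term a = 2.
Formula: S_i = 2 * (-5)^i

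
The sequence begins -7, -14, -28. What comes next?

Ratios: -14 / -7 = 2.0
This is a geometric sequence with common ratio r = 2.
Next term = -28 * 2 = -56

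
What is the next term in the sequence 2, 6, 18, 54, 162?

Ratios: 6 / 2 = 3.0
This is a geometric sequence with common ratio r = 3.
Next term = 162 * 3 = 486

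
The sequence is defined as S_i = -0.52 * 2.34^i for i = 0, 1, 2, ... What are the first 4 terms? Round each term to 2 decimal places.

This is a geometric sequence.
i=0: S_0 = -0.52 * 2.34^0 = -0.52
i=1: S_1 = -0.52 * 2.34^1 ≈ -1.22
i=2: S_2 = -0.52 * 2.34^2 ≈ -2.85
i=3: S_3 = -0.52 * 2.34^3 ≈ -6.66
The first 4 terms are: [-0.52, -1.22, -2.85, -6.66]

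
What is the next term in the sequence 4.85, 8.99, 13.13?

Differences: 8.99 - 4.85 = 4.14
This is an arithmetic sequence with common difference d = 4.14.
Next term = 13.13 + 4.14 = 17.27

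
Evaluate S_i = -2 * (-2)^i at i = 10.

S_10 = -2 * (-2)^10 = -2 * 1024 = -2048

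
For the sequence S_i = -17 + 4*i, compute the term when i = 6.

S_6 = -17 + 4*6 = -17 + 24 = 7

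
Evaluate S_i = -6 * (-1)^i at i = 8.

S_8 = -6 * (-1)^8 = -6 * 1 = -6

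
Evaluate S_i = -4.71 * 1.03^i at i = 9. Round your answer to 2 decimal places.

S_9 = -4.71 * 1.03^9 ≈ -4.71 * 1.3048 ≈ -6.15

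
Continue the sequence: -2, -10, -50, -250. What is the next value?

Ratios: -10 / -2 = 5.0
This is a geometric sequence with common ratio r = 5.
Next term = -250 * 5 = -1250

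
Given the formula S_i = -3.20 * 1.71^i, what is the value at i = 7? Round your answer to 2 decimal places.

S_7 = -3.2 * 1.71^7 ≈ -3.2 * 42.7536 ≈ -136.81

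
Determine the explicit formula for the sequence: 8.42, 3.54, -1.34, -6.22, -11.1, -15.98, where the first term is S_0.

Check differences: 3.54 - 8.42 = -4.88
-1.34 - 3.54 = -4.88
Common difference d = -4.88.
First term a = 8.42.
Formula: S_i = 8.42 - 4.88*i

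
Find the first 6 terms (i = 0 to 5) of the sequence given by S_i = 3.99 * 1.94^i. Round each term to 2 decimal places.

This is a geometric sequence.
i=0: S_0 = 3.99 * 1.94^0 = 3.99
i=1: S_1 = 3.99 * 1.94^1 ≈ 7.74
i=2: S_2 = 3.99 * 1.94^2 ≈ 15.02
i=3: S_3 = 3.99 * 1.94^3 ≈ 29.13
i=4: S_4 = 3.99 * 1.94^4 ≈ 56.52
i=5: S_5 = 3.99 * 1.94^5 ≈ 109.64
The first 6 terms are: [3.99, 7.74, 15.02, 29.13, 56.52, 109.64]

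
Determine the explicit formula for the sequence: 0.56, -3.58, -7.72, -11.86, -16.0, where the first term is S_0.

Check differences: -3.58 - 0.56 = -4.14
-7.72 - -3.58 = -4.14
Common difference d = -4.14.
First term a = 0.56.
Formula: S_i = 0.56 - 4.14*i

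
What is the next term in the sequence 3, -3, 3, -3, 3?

Ratios: -3 / 3 = -1.0
This is a geometric sequence with common ratio r = -1.
Next term = 3 * -1 = -3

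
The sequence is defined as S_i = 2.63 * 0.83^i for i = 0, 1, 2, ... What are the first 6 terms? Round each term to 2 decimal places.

This is a geometric sequence.
i=0: S_0 = 2.63 * 0.83^0 = 2.63
i=1: S_1 = 2.63 * 0.83^1 ≈ 2.18
i=2: S_2 = 2.63 * 0.83^2 ≈ 1.81
i=3: S_3 = 2.63 * 0.83^3 ≈ 1.5
i=4: S_4 = 2.63 * 0.83^4 ≈ 1.25
i=5: S_5 = 2.63 * 0.83^5 ≈ 1.04
The first 6 terms are: [2.63, 2.18, 1.81, 1.5, 1.25, 1.04]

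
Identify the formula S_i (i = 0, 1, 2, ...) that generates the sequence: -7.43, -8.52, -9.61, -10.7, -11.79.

Check differences: -8.52 - -7.43 = -1.09
-9.61 - -8.52 = -1.09
Common difference d = -1.09.
First term a = -7.43.
Formula: S_i = -7.43 - 1.09*i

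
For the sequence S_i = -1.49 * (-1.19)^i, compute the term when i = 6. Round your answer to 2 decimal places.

S_6 = -1.49 * (-1.19)^6 ≈ -1.49 * 2.8398 ≈ -4.23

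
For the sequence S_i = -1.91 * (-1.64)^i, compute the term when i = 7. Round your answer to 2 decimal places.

S_7 = -1.91 * (-1.64)^7 ≈ -1.91 * -31.9085 ≈ 60.95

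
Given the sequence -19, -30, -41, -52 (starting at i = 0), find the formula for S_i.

Check differences: -30 - -19 = -11
-41 - -30 = -11
Common difference d = -11.
First term a = -19.
Formula: S_i = -19 - 11*i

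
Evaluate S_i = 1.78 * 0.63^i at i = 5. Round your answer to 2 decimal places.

S_5 = 1.78 * 0.63^5 ≈ 1.78 * 0.0992 ≈ 0.18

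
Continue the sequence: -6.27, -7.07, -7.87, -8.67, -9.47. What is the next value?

Differences: -7.07 - -6.27 = -0.8
This is an arithmetic sequence with common difference d = -0.8.
Next term = -9.47 + -0.8 = -10.27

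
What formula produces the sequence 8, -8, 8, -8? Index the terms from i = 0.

Check ratios: -8 / 8 = -1.0
Common ratio r = -1.
First term a = 8.
Formula: S_i = 8 * (-1)^i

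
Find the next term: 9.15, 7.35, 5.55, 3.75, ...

Differences: 7.35 - 9.15 = -1.8
This is an arithmetic sequence with common difference d = -1.8.
Next term = 3.75 + -1.8 = 1.95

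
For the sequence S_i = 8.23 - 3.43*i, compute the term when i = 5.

S_5 = 8.23 + -3.43*5 = 8.23 + -17.15 = -8.92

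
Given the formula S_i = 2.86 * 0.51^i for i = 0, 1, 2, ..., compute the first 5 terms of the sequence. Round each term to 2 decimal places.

This is a geometric sequence.
i=0: S_0 = 2.86 * 0.51^0 = 2.86
i=1: S_1 = 2.86 * 0.51^1 ≈ 1.46
i=2: S_2 = 2.86 * 0.51^2 ≈ 0.74
i=3: S_3 = 2.86 * 0.51^3 ≈ 0.38
i=4: S_4 = 2.86 * 0.51^4 ≈ 0.19
The first 5 terms are: [2.86, 1.46, 0.74, 0.38, 0.19]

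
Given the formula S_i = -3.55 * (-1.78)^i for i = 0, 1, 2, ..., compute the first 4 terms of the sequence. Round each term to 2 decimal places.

This is a geometric sequence.
i=0: S_0 = -3.55 * (-1.78)^0 = -3.55
i=1: S_1 = -3.55 * (-1.78)^1 ≈ 6.32
i=2: S_2 = -3.55 * (-1.78)^2 ≈ -11.25
i=3: S_3 = -3.55 * (-1.78)^3 ≈ 20.02
The first 4 terms are: [-3.55, 6.32, -11.25, 20.02]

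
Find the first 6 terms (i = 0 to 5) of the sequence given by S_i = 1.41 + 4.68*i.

This is an arithmetic sequence.
i=0: S_0 = 1.41 + 4.68*0 = 1.41
i=1: S_1 = 1.41 + 4.68*1 = 6.09
i=2: S_2 = 1.41 + 4.68*2 = 10.77
i=3: S_3 = 1.41 + 4.68*3 = 15.45
i=4: S_4 = 1.41 + 4.68*4 = 20.13
i=5: S_5 = 1.41 + 4.68*5 = 24.81
The first 6 terms are: [1.41, 6.09, 10.77, 15.45, 20.13, 24.81]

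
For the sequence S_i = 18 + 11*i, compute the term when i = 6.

S_6 = 18 + 11*6 = 18 + 66 = 84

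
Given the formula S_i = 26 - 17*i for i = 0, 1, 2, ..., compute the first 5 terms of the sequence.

This is an arithmetic sequence.
i=0: S_0 = 26 + -17*0 = 26
i=1: S_1 = 26 + -17*1 = 9
i=2: S_2 = 26 + -17*2 = -8
i=3: S_3 = 26 + -17*3 = -25
i=4: S_4 = 26 + -17*4 = -42
The first 5 terms are: [26, 9, -8, -25, -42]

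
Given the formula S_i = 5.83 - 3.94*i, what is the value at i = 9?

S_9 = 5.83 + -3.94*9 = 5.83 + -35.46 = -29.63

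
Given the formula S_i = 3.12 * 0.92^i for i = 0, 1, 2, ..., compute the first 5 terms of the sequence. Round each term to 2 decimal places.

This is a geometric sequence.
i=0: S_0 = 3.12 * 0.92^0 = 3.12
i=1: S_1 = 3.12 * 0.92^1 ≈ 2.87
i=2: S_2 = 3.12 * 0.92^2 ≈ 2.64
i=3: S_3 = 3.12 * 0.92^3 ≈ 2.43
i=4: S_4 = 3.12 * 0.92^4 ≈ 2.24
The first 5 terms are: [3.12, 2.87, 2.64, 2.43, 2.24]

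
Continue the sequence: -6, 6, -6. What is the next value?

Ratios: 6 / -6 = -1.0
This is a geometric sequence with common ratio r = -1.
Next term = -6 * -1 = 6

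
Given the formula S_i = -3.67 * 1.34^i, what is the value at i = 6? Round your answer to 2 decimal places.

S_6 = -3.67 * 1.34^6 ≈ -3.67 * 5.7893 ≈ -21.25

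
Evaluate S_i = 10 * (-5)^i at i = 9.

S_9 = 10 * (-5)^9 = 10 * -1953125 = -19531250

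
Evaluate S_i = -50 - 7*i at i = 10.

S_10 = -50 + -7*10 = -50 + -70 = -120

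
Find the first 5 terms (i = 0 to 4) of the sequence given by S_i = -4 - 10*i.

This is an arithmetic sequence.
i=0: S_0 = -4 + -10*0 = -4
i=1: S_1 = -4 + -10*1 = -14
i=2: S_2 = -4 + -10*2 = -24
i=3: S_3 = -4 + -10*3 = -34
i=4: S_4 = -4 + -10*4 = -44
The first 5 terms are: [-4, -14, -24, -34, -44]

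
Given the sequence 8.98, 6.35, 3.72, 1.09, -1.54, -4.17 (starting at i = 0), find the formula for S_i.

Check differences: 6.35 - 8.98 = -2.63
3.72 - 6.35 = -2.63
Common difference d = -2.63.
First term a = 8.98.
Formula: S_i = 8.98 - 2.63*i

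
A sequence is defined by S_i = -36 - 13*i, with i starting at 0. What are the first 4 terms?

This is an arithmetic sequence.
i=0: S_0 = -36 + -13*0 = -36
i=1: S_1 = -36 + -13*1 = -49
i=2: S_2 = -36 + -13*2 = -62
i=3: S_3 = -36 + -13*3 = -75
The first 4 terms are: [-36, -49, -62, -75]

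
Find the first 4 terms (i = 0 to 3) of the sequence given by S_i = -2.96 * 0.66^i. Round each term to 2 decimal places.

This is a geometric sequence.
i=0: S_0 = -2.96 * 0.66^0 = -2.96
i=1: S_1 = -2.96 * 0.66^1 ≈ -1.95
i=2: S_2 = -2.96 * 0.66^2 ≈ -1.29
i=3: S_3 = -2.96 * 0.66^3 ≈ -0.85
The first 4 terms are: [-2.96, -1.95, -1.29, -0.85]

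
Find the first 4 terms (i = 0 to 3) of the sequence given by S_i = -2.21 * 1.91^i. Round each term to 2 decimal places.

This is a geometric sequence.
i=0: S_0 = -2.21 * 1.91^0 = -2.21
i=1: S_1 = -2.21 * 1.91^1 ≈ -4.22
i=2: S_2 = -2.21 * 1.91^2 ≈ -8.06
i=3: S_3 = -2.21 * 1.91^3 ≈ -15.4
The first 4 terms are: [-2.21, -4.22, -8.06, -15.4]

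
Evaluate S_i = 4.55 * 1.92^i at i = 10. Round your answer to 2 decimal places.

S_10 = 4.55 * 1.92^10 ≈ 4.55 * 680.7886 ≈ 3097.59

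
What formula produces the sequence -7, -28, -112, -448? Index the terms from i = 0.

Check ratios: -28 / -7 = 4.0
Common ratio r = 4.
First term a = -7.
Formula: S_i = -7 * 4^i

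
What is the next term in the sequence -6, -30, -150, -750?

Ratios: -30 / -6 = 5.0
This is a geometric sequence with common ratio r = 5.
Next term = -750 * 5 = -3750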